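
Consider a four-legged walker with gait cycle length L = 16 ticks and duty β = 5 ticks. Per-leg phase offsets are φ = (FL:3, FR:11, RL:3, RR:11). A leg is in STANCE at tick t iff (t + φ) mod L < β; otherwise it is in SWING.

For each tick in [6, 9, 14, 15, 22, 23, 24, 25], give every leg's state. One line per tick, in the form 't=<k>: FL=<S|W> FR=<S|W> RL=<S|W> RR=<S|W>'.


t=6: FL=W FR=S RL=W RR=S
t=9: FL=W FR=S RL=W RR=S
t=14: FL=S FR=W RL=S RR=W
t=15: FL=S FR=W RL=S RR=W
t=22: FL=W FR=S RL=W RR=S
t=23: FL=W FR=S RL=W RR=S
t=24: FL=W FR=S RL=W RR=S
t=25: FL=W FR=S RL=W RR=S

t=6: phase=(9,1,9,1) vs β=5 → FL=W FR=S RL=W RR=S
t=9: phase=(12,4,12,4) vs β=5 → FL=W FR=S RL=W RR=S
t=14: phase=(1,9,1,9) vs β=5 → FL=S FR=W RL=S RR=W
t=15: phase=(2,10,2,10) vs β=5 → FL=S FR=W RL=S RR=W
t=22: phase=(9,1,9,1) vs β=5 → FL=W FR=S RL=W RR=S
t=23: phase=(10,2,10,2) vs β=5 → FL=W FR=S RL=W RR=S
t=24: phase=(11,3,11,3) vs β=5 → FL=W FR=S RL=W RR=S
t=25: phase=(12,4,12,4) vs β=5 → FL=W FR=S RL=W RR=S


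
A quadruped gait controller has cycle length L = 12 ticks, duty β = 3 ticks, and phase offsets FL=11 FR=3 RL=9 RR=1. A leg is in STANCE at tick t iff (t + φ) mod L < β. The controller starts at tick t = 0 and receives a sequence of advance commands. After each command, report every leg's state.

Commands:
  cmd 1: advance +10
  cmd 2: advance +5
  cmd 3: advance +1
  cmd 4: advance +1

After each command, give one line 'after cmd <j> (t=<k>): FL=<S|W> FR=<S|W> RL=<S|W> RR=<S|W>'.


start t=0: FL=W FR=W RL=W RR=S
cmd 1: advance +10 → t=10, phase=(9,1,7,11) → FL=W FR=S RL=W RR=W
cmd 2: advance +5 → t=15, phase=(2,6,0,4) → FL=S FR=W RL=S RR=W
cmd 3: advance +1 → t=16, phase=(3,7,1,5) → FL=W FR=W RL=S RR=W
cmd 4: advance +1 → t=17, phase=(4,8,2,6) → FL=W FR=W RL=S RR=W

after cmd 1 (t=10): FL=W FR=S RL=W RR=W
after cmd 2 (t=15): FL=S FR=W RL=S RR=W
after cmd 3 (t=16): FL=W FR=W RL=S RR=W
after cmd 4 (t=17): FL=W FR=W RL=S RR=W


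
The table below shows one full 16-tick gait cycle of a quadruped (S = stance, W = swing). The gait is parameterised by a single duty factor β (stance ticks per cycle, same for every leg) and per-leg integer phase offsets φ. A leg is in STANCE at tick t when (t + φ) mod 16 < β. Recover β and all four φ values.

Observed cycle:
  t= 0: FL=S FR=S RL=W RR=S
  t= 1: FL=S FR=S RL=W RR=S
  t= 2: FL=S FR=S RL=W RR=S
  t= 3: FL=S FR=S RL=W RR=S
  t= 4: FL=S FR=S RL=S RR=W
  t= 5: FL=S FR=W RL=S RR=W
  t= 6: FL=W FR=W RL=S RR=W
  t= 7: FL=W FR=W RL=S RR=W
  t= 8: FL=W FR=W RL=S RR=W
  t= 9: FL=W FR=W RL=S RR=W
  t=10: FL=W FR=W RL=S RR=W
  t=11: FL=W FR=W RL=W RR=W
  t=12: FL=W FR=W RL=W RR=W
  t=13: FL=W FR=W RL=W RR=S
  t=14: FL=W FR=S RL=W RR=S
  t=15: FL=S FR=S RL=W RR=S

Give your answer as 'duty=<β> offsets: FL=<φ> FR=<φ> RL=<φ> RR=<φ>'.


duty=7 offsets: FL=1 FR=2 RL=12 RR=3

duty β = stance ticks per leg = 7
FL: stance ticks = 7; W→S at t=15 → φ=1
FR: stance ticks = 7; W→S at t=14 → φ=2
RL: stance ticks = 7; W→S at t=4 → φ=12
RR: stance ticks = 7; W→S at t=13 → φ=3


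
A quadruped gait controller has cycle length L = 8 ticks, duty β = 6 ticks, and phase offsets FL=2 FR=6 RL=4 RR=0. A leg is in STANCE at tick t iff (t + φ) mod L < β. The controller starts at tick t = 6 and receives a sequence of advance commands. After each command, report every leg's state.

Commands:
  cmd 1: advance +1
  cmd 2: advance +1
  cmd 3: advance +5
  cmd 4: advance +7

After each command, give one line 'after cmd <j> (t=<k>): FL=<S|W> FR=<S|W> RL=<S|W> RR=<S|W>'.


after cmd 1 (t=7): FL=S FR=S RL=S RR=W
after cmd 2 (t=8): FL=S FR=W RL=S RR=S
after cmd 3 (t=13): FL=W FR=S RL=S RR=S
after cmd 4 (t=20): FL=W FR=S RL=S RR=S

start t=6: FL=S FR=S RL=S RR=W
cmd 1: advance +1 → t=7, phase=(1,5,3,7) → FL=S FR=S RL=S RR=W
cmd 2: advance +1 → t=8, phase=(2,6,4,0) → FL=S FR=W RL=S RR=S
cmd 3: advance +5 → t=13, phase=(7,3,1,5) → FL=W FR=S RL=S RR=S
cmd 4: advance +7 → t=20, phase=(6,2,0,4) → FL=W FR=S RL=S RR=S


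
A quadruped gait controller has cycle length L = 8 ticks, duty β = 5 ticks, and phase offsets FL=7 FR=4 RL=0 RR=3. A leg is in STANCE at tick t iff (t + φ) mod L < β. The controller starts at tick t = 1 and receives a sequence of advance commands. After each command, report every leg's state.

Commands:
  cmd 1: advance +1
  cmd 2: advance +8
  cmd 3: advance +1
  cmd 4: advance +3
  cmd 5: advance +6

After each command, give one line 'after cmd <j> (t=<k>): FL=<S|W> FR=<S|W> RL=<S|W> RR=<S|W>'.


after cmd 1 (t=2): FL=S FR=W RL=S RR=W
after cmd 2 (t=10): FL=S FR=W RL=S RR=W
after cmd 3 (t=11): FL=S FR=W RL=S RR=W
after cmd 4 (t=14): FL=W FR=S RL=W RR=S
after cmd 5 (t=20): FL=S FR=S RL=S RR=W

start t=1: FL=S FR=W RL=S RR=S
cmd 1: advance +1 → t=2, phase=(1,6,2,5) → FL=S FR=W RL=S RR=W
cmd 2: advance +8 → t=10, phase=(1,6,2,5) → FL=S FR=W RL=S RR=W
cmd 3: advance +1 → t=11, phase=(2,7,3,6) → FL=S FR=W RL=S RR=W
cmd 4: advance +3 → t=14, phase=(5,2,6,1) → FL=W FR=S RL=W RR=S
cmd 5: advance +6 → t=20, phase=(3,0,4,7) → FL=S FR=S RL=S RR=W


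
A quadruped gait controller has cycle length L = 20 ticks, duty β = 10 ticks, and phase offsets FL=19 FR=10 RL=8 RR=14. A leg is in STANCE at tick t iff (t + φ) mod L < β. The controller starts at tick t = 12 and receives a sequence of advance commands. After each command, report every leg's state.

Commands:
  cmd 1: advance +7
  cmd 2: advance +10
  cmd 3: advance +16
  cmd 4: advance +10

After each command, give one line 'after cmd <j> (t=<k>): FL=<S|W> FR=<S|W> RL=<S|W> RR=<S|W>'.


after cmd 1 (t=19): FL=W FR=S RL=S RR=W
after cmd 2 (t=29): FL=S FR=W RL=W RR=S
after cmd 3 (t=45): FL=S FR=W RL=W RR=W
after cmd 4 (t=55): FL=W FR=S RL=S RR=S

start t=12: FL=W FR=S RL=S RR=S
cmd 1: advance +7 → t=19, phase=(18,9,7,13) → FL=W FR=S RL=S RR=W
cmd 2: advance +10 → t=29, phase=(8,19,17,3) → FL=S FR=W RL=W RR=S
cmd 3: advance +16 → t=45, phase=(4,15,13,19) → FL=S FR=W RL=W RR=W
cmd 4: advance +10 → t=55, phase=(14,5,3,9) → FL=W FR=S RL=S RR=S


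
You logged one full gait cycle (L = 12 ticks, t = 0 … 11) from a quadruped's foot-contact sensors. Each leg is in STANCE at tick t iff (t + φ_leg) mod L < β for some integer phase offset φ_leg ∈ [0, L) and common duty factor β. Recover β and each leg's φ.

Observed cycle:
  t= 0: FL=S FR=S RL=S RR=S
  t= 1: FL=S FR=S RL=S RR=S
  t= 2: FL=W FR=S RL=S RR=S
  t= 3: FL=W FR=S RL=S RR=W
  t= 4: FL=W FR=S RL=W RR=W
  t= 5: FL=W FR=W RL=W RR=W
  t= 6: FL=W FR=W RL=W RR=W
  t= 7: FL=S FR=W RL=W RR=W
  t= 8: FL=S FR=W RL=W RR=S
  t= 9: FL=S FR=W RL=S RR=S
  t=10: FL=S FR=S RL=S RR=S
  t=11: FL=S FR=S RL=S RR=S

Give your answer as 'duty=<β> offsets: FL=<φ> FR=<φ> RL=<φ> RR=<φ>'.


duty=7 offsets: FL=5 FR=2 RL=3 RR=4

duty β = stance ticks per leg = 7
FL: stance ticks = 7; W→S at t=7 → φ=5
FR: stance ticks = 7; W→S at t=10 → φ=2
RL: stance ticks = 7; W→S at t=9 → φ=3
RR: stance ticks = 7; W→S at t=8 → φ=4


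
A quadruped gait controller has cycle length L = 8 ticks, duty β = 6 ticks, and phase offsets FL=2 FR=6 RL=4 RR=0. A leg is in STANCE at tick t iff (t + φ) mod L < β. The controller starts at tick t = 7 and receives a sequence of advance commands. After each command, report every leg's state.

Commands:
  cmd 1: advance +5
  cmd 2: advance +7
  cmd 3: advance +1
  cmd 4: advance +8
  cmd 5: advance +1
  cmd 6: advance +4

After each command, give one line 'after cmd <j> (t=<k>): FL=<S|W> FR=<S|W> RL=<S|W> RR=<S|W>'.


start t=7: FL=S FR=S RL=S RR=W
cmd 1: advance +5 → t=12, phase=(6,2,0,4) → FL=W FR=S RL=S RR=S
cmd 2: advance +7 → t=19, phase=(5,1,7,3) → FL=S FR=S RL=W RR=S
cmd 3: advance +1 → t=20, phase=(6,2,0,4) → FL=W FR=S RL=S RR=S
cmd 4: advance +8 → t=28, phase=(6,2,0,4) → FL=W FR=S RL=S RR=S
cmd 5: advance +1 → t=29, phase=(7,3,1,5) → FL=W FR=S RL=S RR=S
cmd 6: advance +4 → t=33, phase=(3,7,5,1) → FL=S FR=W RL=S RR=S

after cmd 1 (t=12): FL=W FR=S RL=S RR=S
after cmd 2 (t=19): FL=S FR=S RL=W RR=S
after cmd 3 (t=20): FL=W FR=S RL=S RR=S
after cmd 4 (t=28): FL=W FR=S RL=S RR=S
after cmd 5 (t=29): FL=W FR=S RL=S RR=S
after cmd 6 (t=33): FL=S FR=W RL=S RR=S


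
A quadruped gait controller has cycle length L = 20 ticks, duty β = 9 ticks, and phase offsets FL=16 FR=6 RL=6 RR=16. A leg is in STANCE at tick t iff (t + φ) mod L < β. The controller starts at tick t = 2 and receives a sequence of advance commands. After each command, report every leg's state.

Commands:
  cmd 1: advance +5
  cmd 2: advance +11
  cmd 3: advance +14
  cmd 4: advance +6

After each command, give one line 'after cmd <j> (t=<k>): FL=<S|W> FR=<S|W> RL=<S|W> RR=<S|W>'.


after cmd 1 (t=7): FL=S FR=W RL=W RR=S
after cmd 2 (t=18): FL=W FR=S RL=S RR=W
after cmd 3 (t=32): FL=S FR=W RL=W RR=S
after cmd 4 (t=38): FL=W FR=S RL=S RR=W

start t=2: FL=W FR=S RL=S RR=W
cmd 1: advance +5 → t=7, phase=(3,13,13,3) → FL=S FR=W RL=W RR=S
cmd 2: advance +11 → t=18, phase=(14,4,4,14) → FL=W FR=S RL=S RR=W
cmd 3: advance +14 → t=32, phase=(8,18,18,8) → FL=S FR=W RL=W RR=S
cmd 4: advance +6 → t=38, phase=(14,4,4,14) → FL=W FR=S RL=S RR=W


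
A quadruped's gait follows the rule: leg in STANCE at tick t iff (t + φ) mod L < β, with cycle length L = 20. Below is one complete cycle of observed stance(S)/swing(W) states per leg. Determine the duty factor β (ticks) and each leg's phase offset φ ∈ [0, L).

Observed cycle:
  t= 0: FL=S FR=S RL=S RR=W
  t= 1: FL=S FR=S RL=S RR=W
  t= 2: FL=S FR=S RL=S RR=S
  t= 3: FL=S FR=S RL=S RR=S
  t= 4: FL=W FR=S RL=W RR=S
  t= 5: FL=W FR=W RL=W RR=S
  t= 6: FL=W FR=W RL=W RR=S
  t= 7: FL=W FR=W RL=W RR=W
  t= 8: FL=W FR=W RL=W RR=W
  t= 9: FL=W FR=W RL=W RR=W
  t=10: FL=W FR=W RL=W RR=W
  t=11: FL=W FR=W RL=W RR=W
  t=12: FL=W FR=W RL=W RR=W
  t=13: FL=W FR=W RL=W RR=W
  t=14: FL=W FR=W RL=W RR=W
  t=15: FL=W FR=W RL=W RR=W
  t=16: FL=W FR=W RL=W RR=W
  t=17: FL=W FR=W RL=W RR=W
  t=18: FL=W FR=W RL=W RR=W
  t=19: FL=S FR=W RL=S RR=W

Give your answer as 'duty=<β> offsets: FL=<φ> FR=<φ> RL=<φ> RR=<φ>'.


duty β = stance ticks per leg = 5
FL: stance ticks = 5; W→S at t=19 → φ=1
FR: stance ticks = 5; W→S at t=0 → φ=0
RL: stance ticks = 5; W→S at t=19 → φ=1
RR: stance ticks = 5; W→S at t=2 → φ=18

duty=5 offsets: FL=1 FR=0 RL=1 RR=18


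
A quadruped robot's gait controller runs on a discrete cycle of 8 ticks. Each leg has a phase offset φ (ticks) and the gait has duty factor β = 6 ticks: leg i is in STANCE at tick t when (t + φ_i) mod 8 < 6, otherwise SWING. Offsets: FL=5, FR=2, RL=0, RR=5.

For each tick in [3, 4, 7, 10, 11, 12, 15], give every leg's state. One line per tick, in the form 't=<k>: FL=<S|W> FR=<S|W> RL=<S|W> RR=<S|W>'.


t=3: FL=S FR=S RL=S RR=S
t=4: FL=S FR=W RL=S RR=S
t=7: FL=S FR=S RL=W RR=S
t=10: FL=W FR=S RL=S RR=W
t=11: FL=S FR=S RL=S RR=S
t=12: FL=S FR=W RL=S RR=S
t=15: FL=S FR=S RL=W RR=S

t=3: phase=(0,5,3,0) vs β=6 → FL=S FR=S RL=S RR=S
t=4: phase=(1,6,4,1) vs β=6 → FL=S FR=W RL=S RR=S
t=7: phase=(4,1,7,4) vs β=6 → FL=S FR=S RL=W RR=S
t=10: phase=(7,4,2,7) vs β=6 → FL=W FR=S RL=S RR=W
t=11: phase=(0,5,3,0) vs β=6 → FL=S FR=S RL=S RR=S
t=12: phase=(1,6,4,1) vs β=6 → FL=S FR=W RL=S RR=S
t=15: phase=(4,1,7,4) vs β=6 → FL=S FR=S RL=W RR=S


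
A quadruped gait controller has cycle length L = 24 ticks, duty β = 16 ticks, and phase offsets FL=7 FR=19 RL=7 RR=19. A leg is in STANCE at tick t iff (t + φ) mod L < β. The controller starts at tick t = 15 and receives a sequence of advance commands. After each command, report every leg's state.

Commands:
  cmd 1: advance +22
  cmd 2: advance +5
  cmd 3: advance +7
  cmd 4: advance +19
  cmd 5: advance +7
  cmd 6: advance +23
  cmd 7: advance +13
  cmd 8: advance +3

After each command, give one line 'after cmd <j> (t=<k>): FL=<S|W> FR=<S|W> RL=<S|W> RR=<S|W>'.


after cmd 1 (t=37): FL=W FR=S RL=W RR=S
after cmd 2 (t=42): FL=S FR=S RL=S RR=S
after cmd 3 (t=49): FL=S FR=W RL=S RR=W
after cmd 4 (t=68): FL=S FR=S RL=S RR=S
after cmd 5 (t=75): FL=S FR=W RL=S RR=W
after cmd 6 (t=98): FL=S FR=W RL=S RR=W
after cmd 7 (t=111): FL=W FR=S RL=W RR=S
after cmd 8 (t=114): FL=S FR=S RL=S RR=S

start t=15: FL=W FR=S RL=W RR=S
cmd 1: advance +22 → t=37, phase=(20,8,20,8) → FL=W FR=S RL=W RR=S
cmd 2: advance +5 → t=42, phase=(1,13,1,13) → FL=S FR=S RL=S RR=S
cmd 3: advance +7 → t=49, phase=(8,20,8,20) → FL=S FR=W RL=S RR=W
cmd 4: advance +19 → t=68, phase=(3,15,3,15) → FL=S FR=S RL=S RR=S
cmd 5: advance +7 → t=75, phase=(10,22,10,22) → FL=S FR=W RL=S RR=W
cmd 6: advance +23 → t=98, phase=(9,21,9,21) → FL=S FR=W RL=S RR=W
cmd 7: advance +13 → t=111, phase=(22,10,22,10) → FL=W FR=S RL=W RR=S
cmd 8: advance +3 → t=114, phase=(1,13,1,13) → FL=S FR=S RL=S RR=S


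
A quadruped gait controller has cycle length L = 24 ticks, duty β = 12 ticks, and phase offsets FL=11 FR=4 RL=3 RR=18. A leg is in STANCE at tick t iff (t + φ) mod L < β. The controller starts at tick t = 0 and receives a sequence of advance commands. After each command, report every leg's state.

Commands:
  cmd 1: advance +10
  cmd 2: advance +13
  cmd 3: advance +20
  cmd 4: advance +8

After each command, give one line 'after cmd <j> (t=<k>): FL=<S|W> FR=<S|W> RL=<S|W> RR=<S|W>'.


after cmd 1 (t=10): FL=W FR=W RL=W RR=S
after cmd 2 (t=23): FL=S FR=S RL=S RR=W
after cmd 3 (t=43): FL=S FR=W RL=W RR=W
after cmd 4 (t=51): FL=W FR=S RL=S RR=W

start t=0: FL=S FR=S RL=S RR=W
cmd 1: advance +10 → t=10, phase=(21,14,13,4) → FL=W FR=W RL=W RR=S
cmd 2: advance +13 → t=23, phase=(10,3,2,17) → FL=S FR=S RL=S RR=W
cmd 3: advance +20 → t=43, phase=(6,23,22,13) → FL=S FR=W RL=W RR=W
cmd 4: advance +8 → t=51, phase=(14,7,6,21) → FL=W FR=S RL=S RR=W


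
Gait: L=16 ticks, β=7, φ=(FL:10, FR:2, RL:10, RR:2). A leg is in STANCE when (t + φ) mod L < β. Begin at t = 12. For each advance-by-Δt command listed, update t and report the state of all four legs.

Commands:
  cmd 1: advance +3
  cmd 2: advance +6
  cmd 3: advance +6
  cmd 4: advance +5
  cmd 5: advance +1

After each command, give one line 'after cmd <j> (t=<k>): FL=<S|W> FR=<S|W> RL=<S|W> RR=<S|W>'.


start t=12: FL=S FR=W RL=S RR=W
cmd 1: advance +3 → t=15, phase=(9,1,9,1) → FL=W FR=S RL=W RR=S
cmd 2: advance +6 → t=21, phase=(15,7,15,7) → FL=W FR=W RL=W RR=W
cmd 3: advance +6 → t=27, phase=(5,13,5,13) → FL=S FR=W RL=S RR=W
cmd 4: advance +5 → t=32, phase=(10,2,10,2) → FL=W FR=S RL=W RR=S
cmd 5: advance +1 → t=33, phase=(11,3,11,3) → FL=W FR=S RL=W RR=S

after cmd 1 (t=15): FL=W FR=S RL=W RR=S
after cmd 2 (t=21): FL=W FR=W RL=W RR=W
after cmd 3 (t=27): FL=S FR=W RL=S RR=W
after cmd 4 (t=32): FL=W FR=S RL=W RR=S
after cmd 5 (t=33): FL=W FR=S RL=W RR=S


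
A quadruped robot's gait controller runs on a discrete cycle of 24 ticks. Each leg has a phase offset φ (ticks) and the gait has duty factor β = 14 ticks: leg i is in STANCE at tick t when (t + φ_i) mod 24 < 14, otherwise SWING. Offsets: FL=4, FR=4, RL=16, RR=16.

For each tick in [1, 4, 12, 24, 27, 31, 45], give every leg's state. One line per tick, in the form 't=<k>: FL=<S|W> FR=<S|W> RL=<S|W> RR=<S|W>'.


t=1: phase=(5,5,17,17) vs β=14 → FL=S FR=S RL=W RR=W
t=4: phase=(8,8,20,20) vs β=14 → FL=S FR=S RL=W RR=W
t=12: phase=(16,16,4,4) vs β=14 → FL=W FR=W RL=S RR=S
t=24: phase=(4,4,16,16) vs β=14 → FL=S FR=S RL=W RR=W
t=27: phase=(7,7,19,19) vs β=14 → FL=S FR=S RL=W RR=W
t=31: phase=(11,11,23,23) vs β=14 → FL=S FR=S RL=W RR=W
t=45: phase=(1,1,13,13) vs β=14 → FL=S FR=S RL=S RR=S

t=1: FL=S FR=S RL=W RR=W
t=4: FL=S FR=S RL=W RR=W
t=12: FL=W FR=W RL=S RR=S
t=24: FL=S FR=S RL=W RR=W
t=27: FL=S FR=S RL=W RR=W
t=31: FL=S FR=S RL=W RR=W
t=45: FL=S FR=S RL=S RR=S


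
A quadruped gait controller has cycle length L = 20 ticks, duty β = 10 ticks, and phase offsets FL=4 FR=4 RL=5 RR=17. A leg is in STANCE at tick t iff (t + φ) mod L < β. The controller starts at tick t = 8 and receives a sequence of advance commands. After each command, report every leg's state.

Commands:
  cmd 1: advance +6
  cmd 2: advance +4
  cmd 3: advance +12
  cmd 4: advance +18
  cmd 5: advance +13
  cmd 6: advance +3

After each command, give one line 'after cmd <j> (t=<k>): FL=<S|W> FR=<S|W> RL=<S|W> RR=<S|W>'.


start t=8: FL=W FR=W RL=W RR=S
cmd 1: advance +6 → t=14, phase=(18,18,19,11) → FL=W FR=W RL=W RR=W
cmd 2: advance +4 → t=18, phase=(2,2,3,15) → FL=S FR=S RL=S RR=W
cmd 3: advance +12 → t=30, phase=(14,14,15,7) → FL=W FR=W RL=W RR=S
cmd 4: advance +18 → t=48, phase=(12,12,13,5) → FL=W FR=W RL=W RR=S
cmd 5: advance +13 → t=61, phase=(5,5,6,18) → FL=S FR=S RL=S RR=W
cmd 6: advance +3 → t=64, phase=(8,8,9,1) → FL=S FR=S RL=S RR=S

after cmd 1 (t=14): FL=W FR=W RL=W RR=W
after cmd 2 (t=18): FL=S FR=S RL=S RR=W
after cmd 3 (t=30): FL=W FR=W RL=W RR=S
after cmd 4 (t=48): FL=W FR=W RL=W RR=S
after cmd 5 (t=61): FL=S FR=S RL=S RR=W
after cmd 6 (t=64): FL=S FR=S RL=S RR=S


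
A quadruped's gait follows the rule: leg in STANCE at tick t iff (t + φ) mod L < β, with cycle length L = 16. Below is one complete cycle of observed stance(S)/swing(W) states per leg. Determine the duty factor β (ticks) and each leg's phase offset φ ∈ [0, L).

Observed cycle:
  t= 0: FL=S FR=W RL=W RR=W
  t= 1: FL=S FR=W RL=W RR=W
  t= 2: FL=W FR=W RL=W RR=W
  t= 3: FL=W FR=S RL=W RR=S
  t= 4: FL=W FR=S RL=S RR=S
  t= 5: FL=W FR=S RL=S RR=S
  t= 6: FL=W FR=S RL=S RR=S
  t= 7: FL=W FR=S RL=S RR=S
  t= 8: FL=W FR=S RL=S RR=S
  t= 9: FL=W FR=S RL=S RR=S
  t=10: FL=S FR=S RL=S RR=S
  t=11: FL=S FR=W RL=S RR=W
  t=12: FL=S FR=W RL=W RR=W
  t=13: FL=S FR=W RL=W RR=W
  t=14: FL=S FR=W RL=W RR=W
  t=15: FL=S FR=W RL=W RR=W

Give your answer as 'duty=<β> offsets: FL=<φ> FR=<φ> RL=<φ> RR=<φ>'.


duty β = stance ticks per leg = 8
FL: stance ticks = 8; W→S at t=10 → φ=6
FR: stance ticks = 8; W→S at t=3 → φ=13
RL: stance ticks = 8; W→S at t=4 → φ=12
RR: stance ticks = 8; W→S at t=3 → φ=13

duty=8 offsets: FL=6 FR=13 RL=12 RR=13


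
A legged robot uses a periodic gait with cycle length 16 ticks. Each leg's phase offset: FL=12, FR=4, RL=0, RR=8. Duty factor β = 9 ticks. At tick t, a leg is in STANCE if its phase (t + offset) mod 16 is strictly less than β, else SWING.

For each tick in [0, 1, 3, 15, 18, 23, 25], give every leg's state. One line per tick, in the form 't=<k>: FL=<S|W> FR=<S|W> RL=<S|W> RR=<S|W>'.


t=0: FL=W FR=S RL=S RR=S
t=1: FL=W FR=S RL=S RR=W
t=3: FL=W FR=S RL=S RR=W
t=15: FL=W FR=S RL=W RR=S
t=18: FL=W FR=S RL=S RR=W
t=23: FL=S FR=W RL=S RR=W
t=25: FL=S FR=W RL=W RR=S

t=0: phase=(12,4,0,8) vs β=9 → FL=W FR=S RL=S RR=S
t=1: phase=(13,5,1,9) vs β=9 → FL=W FR=S RL=S RR=W
t=3: phase=(15,7,3,11) vs β=9 → FL=W FR=S RL=S RR=W
t=15: phase=(11,3,15,7) vs β=9 → FL=W FR=S RL=W RR=S
t=18: phase=(14,6,2,10) vs β=9 → FL=W FR=S RL=S RR=W
t=23: phase=(3,11,7,15) vs β=9 → FL=S FR=W RL=S RR=W
t=25: phase=(5,13,9,1) vs β=9 → FL=S FR=W RL=W RR=S


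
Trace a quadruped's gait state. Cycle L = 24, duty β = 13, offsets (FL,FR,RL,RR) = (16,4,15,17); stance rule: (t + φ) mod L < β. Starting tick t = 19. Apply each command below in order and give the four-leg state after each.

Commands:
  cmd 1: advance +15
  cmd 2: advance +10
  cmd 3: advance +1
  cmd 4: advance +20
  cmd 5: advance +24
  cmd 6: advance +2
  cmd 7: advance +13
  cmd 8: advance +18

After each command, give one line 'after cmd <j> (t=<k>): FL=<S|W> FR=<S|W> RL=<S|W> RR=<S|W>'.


start t=19: FL=S FR=W RL=S RR=S
cmd 1: advance +15 → t=34, phase=(2,14,1,3) → FL=S FR=W RL=S RR=S
cmd 2: advance +10 → t=44, phase=(12,0,11,13) → FL=S FR=S RL=S RR=W
cmd 3: advance +1 → t=45, phase=(13,1,12,14) → FL=W FR=S RL=S RR=W
cmd 4: advance +20 → t=65, phase=(9,21,8,10) → FL=S FR=W RL=S RR=S
cmd 5: advance +24 → t=89, phase=(9,21,8,10) → FL=S FR=W RL=S RR=S
cmd 6: advance +2 → t=91, phase=(11,23,10,12) → FL=S FR=W RL=S RR=S
cmd 7: advance +13 → t=104, phase=(0,12,23,1) → FL=S FR=S RL=W RR=S
cmd 8: advance +18 → t=122, phase=(18,6,17,19) → FL=W FR=S RL=W RR=W

after cmd 1 (t=34): FL=S FR=W RL=S RR=S
after cmd 2 (t=44): FL=S FR=S RL=S RR=W
after cmd 3 (t=45): FL=W FR=S RL=S RR=W
after cmd 4 (t=65): FL=S FR=W RL=S RR=S
after cmd 5 (t=89): FL=S FR=W RL=S RR=S
after cmd 6 (t=91): FL=S FR=W RL=S RR=S
after cmd 7 (t=104): FL=S FR=S RL=W RR=S
after cmd 8 (t=122): FL=W FR=S RL=W RR=W


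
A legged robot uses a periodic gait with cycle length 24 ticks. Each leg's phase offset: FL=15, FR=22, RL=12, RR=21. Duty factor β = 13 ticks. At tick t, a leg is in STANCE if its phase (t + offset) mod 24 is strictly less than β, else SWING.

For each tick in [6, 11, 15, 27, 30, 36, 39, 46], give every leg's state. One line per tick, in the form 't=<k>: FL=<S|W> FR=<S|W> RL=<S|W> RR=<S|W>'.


t=6: phase=(21,4,18,3) vs β=13 → FL=W FR=S RL=W RR=S
t=11: phase=(2,9,23,8) vs β=13 → FL=S FR=S RL=W RR=S
t=15: phase=(6,13,3,12) vs β=13 → FL=S FR=W RL=S RR=S
t=27: phase=(18,1,15,0) vs β=13 → FL=W FR=S RL=W RR=S
t=30: phase=(21,4,18,3) vs β=13 → FL=W FR=S RL=W RR=S
t=36: phase=(3,10,0,9) vs β=13 → FL=S FR=S RL=S RR=S
t=39: phase=(6,13,3,12) vs β=13 → FL=S FR=W RL=S RR=S
t=46: phase=(13,20,10,19) vs β=13 → FL=W FR=W RL=S RR=W

t=6: FL=W FR=S RL=W RR=S
t=11: FL=S FR=S RL=W RR=S
t=15: FL=S FR=W RL=S RR=S
t=27: FL=W FR=S RL=W RR=S
t=30: FL=W FR=S RL=W RR=S
t=36: FL=S FR=S RL=S RR=S
t=39: FL=S FR=W RL=S RR=S
t=46: FL=W FR=W RL=S RR=W


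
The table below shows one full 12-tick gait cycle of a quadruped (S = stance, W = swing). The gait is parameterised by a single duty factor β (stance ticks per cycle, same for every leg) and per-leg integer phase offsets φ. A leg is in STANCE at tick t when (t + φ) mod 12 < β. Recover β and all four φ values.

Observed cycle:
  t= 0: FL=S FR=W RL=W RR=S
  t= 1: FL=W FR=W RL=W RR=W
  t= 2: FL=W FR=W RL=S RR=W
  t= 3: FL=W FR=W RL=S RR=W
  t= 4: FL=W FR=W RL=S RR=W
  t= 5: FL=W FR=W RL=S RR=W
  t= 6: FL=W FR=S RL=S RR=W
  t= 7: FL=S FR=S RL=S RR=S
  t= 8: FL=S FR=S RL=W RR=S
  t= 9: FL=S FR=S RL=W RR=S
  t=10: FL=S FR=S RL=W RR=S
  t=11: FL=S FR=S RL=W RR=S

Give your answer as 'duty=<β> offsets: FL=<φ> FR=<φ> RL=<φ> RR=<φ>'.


duty β = stance ticks per leg = 6
FL: stance ticks = 6; W→S at t=7 → φ=5
FR: stance ticks = 6; W→S at t=6 → φ=6
RL: stance ticks = 6; W→S at t=2 → φ=10
RR: stance ticks = 6; W→S at t=7 → φ=5

duty=6 offsets: FL=5 FR=6 RL=10 RR=5


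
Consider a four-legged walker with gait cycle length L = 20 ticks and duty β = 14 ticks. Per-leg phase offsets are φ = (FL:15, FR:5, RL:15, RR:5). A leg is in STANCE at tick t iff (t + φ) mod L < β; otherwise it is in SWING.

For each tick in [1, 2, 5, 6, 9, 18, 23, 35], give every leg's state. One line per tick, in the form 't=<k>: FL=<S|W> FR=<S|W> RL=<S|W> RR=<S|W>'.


t=1: FL=W FR=S RL=W RR=S
t=2: FL=W FR=S RL=W RR=S
t=5: FL=S FR=S RL=S RR=S
t=6: FL=S FR=S RL=S RR=S
t=9: FL=S FR=W RL=S RR=W
t=18: FL=S FR=S RL=S RR=S
t=23: FL=W FR=S RL=W RR=S
t=35: FL=S FR=S RL=S RR=S

t=1: phase=(16,6,16,6) vs β=14 → FL=W FR=S RL=W RR=S
t=2: phase=(17,7,17,7) vs β=14 → FL=W FR=S RL=W RR=S
t=5: phase=(0,10,0,10) vs β=14 → FL=S FR=S RL=S RR=S
t=6: phase=(1,11,1,11) vs β=14 → FL=S FR=S RL=S RR=S
t=9: phase=(4,14,4,14) vs β=14 → FL=S FR=W RL=S RR=W
t=18: phase=(13,3,13,3) vs β=14 → FL=S FR=S RL=S RR=S
t=23: phase=(18,8,18,8) vs β=14 → FL=W FR=S RL=W RR=S
t=35: phase=(10,0,10,0) vs β=14 → FL=S FR=S RL=S RR=S


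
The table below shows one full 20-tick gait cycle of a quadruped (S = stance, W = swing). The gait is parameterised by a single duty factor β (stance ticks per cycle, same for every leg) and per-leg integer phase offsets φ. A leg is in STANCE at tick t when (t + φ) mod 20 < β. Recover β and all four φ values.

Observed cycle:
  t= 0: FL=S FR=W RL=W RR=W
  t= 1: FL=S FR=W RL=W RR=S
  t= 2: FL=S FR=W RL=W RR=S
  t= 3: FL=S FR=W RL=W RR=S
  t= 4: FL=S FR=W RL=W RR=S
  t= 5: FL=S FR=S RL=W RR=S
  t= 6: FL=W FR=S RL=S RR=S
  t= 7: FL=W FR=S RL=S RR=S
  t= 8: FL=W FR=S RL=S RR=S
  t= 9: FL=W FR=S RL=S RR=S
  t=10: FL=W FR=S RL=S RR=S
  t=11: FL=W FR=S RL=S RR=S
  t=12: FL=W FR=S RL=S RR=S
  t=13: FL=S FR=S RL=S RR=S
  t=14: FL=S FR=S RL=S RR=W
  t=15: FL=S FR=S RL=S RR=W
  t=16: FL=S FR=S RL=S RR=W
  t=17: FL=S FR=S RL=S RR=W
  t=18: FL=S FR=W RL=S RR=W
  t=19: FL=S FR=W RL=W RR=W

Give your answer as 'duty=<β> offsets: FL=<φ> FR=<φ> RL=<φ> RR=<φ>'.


duty=13 offsets: FL=7 FR=15 RL=14 RR=19

duty β = stance ticks per leg = 13
FL: stance ticks = 13; W→S at t=13 → φ=7
FR: stance ticks = 13; W→S at t=5 → φ=15
RL: stance ticks = 13; W→S at t=6 → φ=14
RR: stance ticks = 13; W→S at t=1 → φ=19


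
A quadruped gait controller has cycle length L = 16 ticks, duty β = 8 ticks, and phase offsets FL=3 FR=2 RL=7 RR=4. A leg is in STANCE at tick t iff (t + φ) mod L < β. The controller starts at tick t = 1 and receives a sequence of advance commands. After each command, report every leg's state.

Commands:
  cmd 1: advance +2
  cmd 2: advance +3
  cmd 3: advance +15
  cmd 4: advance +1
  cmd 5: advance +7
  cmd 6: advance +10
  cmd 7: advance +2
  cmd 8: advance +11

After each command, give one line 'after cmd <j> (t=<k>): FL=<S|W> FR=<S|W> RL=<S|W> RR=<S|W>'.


after cmd 1 (t=3): FL=S FR=S RL=W RR=S
after cmd 2 (t=6): FL=W FR=W RL=W RR=W
after cmd 3 (t=21): FL=W FR=S RL=W RR=W
after cmd 4 (t=22): FL=W FR=W RL=W RR=W
after cmd 5 (t=29): FL=S FR=W RL=S RR=S
after cmd 6 (t=39): FL=W FR=W RL=W RR=W
after cmd 7 (t=41): FL=W FR=W RL=S RR=W
after cmd 8 (t=52): FL=S FR=S RL=W RR=W

start t=1: FL=S FR=S RL=W RR=S
cmd 1: advance +2 → t=3, phase=(6,5,10,7) → FL=S FR=S RL=W RR=S
cmd 2: advance +3 → t=6, phase=(9,8,13,10) → FL=W FR=W RL=W RR=W
cmd 3: advance +15 → t=21, phase=(8,7,12,9) → FL=W FR=S RL=W RR=W
cmd 4: advance +1 → t=22, phase=(9,8,13,10) → FL=W FR=W RL=W RR=W
cmd 5: advance +7 → t=29, phase=(0,15,4,1) → FL=S FR=W RL=S RR=S
cmd 6: advance +10 → t=39, phase=(10,9,14,11) → FL=W FR=W RL=W RR=W
cmd 7: advance +2 → t=41, phase=(12,11,0,13) → FL=W FR=W RL=S RR=W
cmd 8: advance +11 → t=52, phase=(7,6,11,8) → FL=S FR=S RL=W RR=W


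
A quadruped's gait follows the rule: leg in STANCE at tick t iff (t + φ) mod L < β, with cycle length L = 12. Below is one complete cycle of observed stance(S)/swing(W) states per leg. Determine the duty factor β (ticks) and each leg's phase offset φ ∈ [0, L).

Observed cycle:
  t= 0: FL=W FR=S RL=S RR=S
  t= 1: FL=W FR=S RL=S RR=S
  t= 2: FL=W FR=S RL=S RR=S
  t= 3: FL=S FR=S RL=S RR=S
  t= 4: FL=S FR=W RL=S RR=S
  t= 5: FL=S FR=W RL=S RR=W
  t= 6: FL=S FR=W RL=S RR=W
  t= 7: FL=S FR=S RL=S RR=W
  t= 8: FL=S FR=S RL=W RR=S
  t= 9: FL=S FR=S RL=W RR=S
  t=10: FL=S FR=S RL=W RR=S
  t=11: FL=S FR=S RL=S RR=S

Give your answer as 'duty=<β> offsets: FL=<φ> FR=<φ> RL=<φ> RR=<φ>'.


duty=9 offsets: FL=9 FR=5 RL=1 RR=4

duty β = stance ticks per leg = 9
FL: stance ticks = 9; W→S at t=3 → φ=9
FR: stance ticks = 9; W→S at t=7 → φ=5
RL: stance ticks = 9; W→S at t=11 → φ=1
RR: stance ticks = 9; W→S at t=8 → φ=4


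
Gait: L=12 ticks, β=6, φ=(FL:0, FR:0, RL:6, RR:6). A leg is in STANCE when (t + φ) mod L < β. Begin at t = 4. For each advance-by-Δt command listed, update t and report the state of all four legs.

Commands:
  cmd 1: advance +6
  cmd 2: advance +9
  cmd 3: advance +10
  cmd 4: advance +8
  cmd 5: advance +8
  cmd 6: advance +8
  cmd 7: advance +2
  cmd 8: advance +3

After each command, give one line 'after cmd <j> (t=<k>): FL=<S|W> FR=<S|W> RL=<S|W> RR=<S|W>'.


start t=4: FL=S FR=S RL=W RR=W
cmd 1: advance +6 → t=10, phase=(10,10,4,4) → FL=W FR=W RL=S RR=S
cmd 2: advance +9 → t=19, phase=(7,7,1,1) → FL=W FR=W RL=S RR=S
cmd 3: advance +10 → t=29, phase=(5,5,11,11) → FL=S FR=S RL=W RR=W
cmd 4: advance +8 → t=37, phase=(1,1,7,7) → FL=S FR=S RL=W RR=W
cmd 5: advance +8 → t=45, phase=(9,9,3,3) → FL=W FR=W RL=S RR=S
cmd 6: advance +8 → t=53, phase=(5,5,11,11) → FL=S FR=S RL=W RR=W
cmd 7: advance +2 → t=55, phase=(7,7,1,1) → FL=W FR=W RL=S RR=S
cmd 8: advance +3 → t=58, phase=(10,10,4,4) → FL=W FR=W RL=S RR=S

after cmd 1 (t=10): FL=W FR=W RL=S RR=S
after cmd 2 (t=19): FL=W FR=W RL=S RR=S
after cmd 3 (t=29): FL=S FR=S RL=W RR=W
after cmd 4 (t=37): FL=S FR=S RL=W RR=W
after cmd 5 (t=45): FL=W FR=W RL=S RR=S
after cmd 6 (t=53): FL=S FR=S RL=W RR=W
after cmd 7 (t=55): FL=W FR=W RL=S RR=S
after cmd 8 (t=58): FL=W FR=W RL=S RR=S


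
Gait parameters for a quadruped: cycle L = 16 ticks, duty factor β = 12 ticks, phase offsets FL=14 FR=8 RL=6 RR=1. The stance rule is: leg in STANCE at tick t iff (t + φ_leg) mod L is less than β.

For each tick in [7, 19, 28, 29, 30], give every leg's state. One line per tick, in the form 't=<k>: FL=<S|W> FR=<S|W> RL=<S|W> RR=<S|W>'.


t=7: phase=(5,15,13,8) vs β=12 → FL=S FR=W RL=W RR=S
t=19: phase=(1,11,9,4) vs β=12 → FL=S FR=S RL=S RR=S
t=28: phase=(10,4,2,13) vs β=12 → FL=S FR=S RL=S RR=W
t=29: phase=(11,5,3,14) vs β=12 → FL=S FR=S RL=S RR=W
t=30: phase=(12,6,4,15) vs β=12 → FL=W FR=S RL=S RR=W

t=7: FL=S FR=W RL=W RR=S
t=19: FL=S FR=S RL=S RR=S
t=28: FL=S FR=S RL=S RR=W
t=29: FL=S FR=S RL=S RR=W
t=30: FL=W FR=S RL=S RR=W


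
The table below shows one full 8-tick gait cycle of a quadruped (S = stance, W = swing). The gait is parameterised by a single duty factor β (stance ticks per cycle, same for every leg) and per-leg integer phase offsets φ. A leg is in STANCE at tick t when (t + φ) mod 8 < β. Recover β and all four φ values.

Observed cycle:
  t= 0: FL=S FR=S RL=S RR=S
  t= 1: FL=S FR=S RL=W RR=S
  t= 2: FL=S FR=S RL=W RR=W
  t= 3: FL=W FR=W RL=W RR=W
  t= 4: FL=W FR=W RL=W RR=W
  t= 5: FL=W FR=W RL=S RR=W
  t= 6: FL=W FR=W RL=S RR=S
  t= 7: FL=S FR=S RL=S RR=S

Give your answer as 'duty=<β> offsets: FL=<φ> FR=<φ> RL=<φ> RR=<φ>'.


duty=4 offsets: FL=1 FR=1 RL=3 RR=2

duty β = stance ticks per leg = 4
FL: stance ticks = 4; W→S at t=7 → φ=1
FR: stance ticks = 4; W→S at t=7 → φ=1
RL: stance ticks = 4; W→S at t=5 → φ=3
RR: stance ticks = 4; W→S at t=6 → φ=2


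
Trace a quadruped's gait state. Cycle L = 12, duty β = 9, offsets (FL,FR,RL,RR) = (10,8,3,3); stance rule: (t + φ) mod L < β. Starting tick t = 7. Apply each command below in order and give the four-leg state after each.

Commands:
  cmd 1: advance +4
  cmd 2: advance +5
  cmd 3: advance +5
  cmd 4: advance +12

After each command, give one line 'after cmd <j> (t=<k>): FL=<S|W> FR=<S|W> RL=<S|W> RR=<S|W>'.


start t=7: FL=S FR=S RL=W RR=W
cmd 1: advance +4 → t=11, phase=(9,7,2,2) → FL=W FR=S RL=S RR=S
cmd 2: advance +5 → t=16, phase=(2,0,7,7) → FL=S FR=S RL=S RR=S
cmd 3: advance +5 → t=21, phase=(7,5,0,0) → FL=S FR=S RL=S RR=S
cmd 4: advance +12 → t=33, phase=(7,5,0,0) → FL=S FR=S RL=S RR=S

after cmd 1 (t=11): FL=W FR=S RL=S RR=S
after cmd 2 (t=16): FL=S FR=S RL=S RR=S
after cmd 3 (t=21): FL=S FR=S RL=S RR=S
after cmd 4 (t=33): FL=S FR=S RL=S RR=S


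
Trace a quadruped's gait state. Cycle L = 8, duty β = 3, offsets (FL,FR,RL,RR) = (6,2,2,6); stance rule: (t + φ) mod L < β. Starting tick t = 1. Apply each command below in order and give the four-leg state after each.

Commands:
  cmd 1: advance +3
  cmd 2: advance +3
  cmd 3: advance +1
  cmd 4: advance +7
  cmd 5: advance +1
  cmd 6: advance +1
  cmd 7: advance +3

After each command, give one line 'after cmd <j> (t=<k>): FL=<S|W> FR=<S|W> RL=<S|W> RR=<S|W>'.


start t=1: FL=W FR=W RL=W RR=W
cmd 1: advance +3 → t=4, phase=(2,6,6,2) → FL=S FR=W RL=W RR=S
cmd 2: advance +3 → t=7, phase=(5,1,1,5) → FL=W FR=S RL=S RR=W
cmd 3: advance +1 → t=8, phase=(6,2,2,6) → FL=W FR=S RL=S RR=W
cmd 4: advance +7 → t=15, phase=(5,1,1,5) → FL=W FR=S RL=S RR=W
cmd 5: advance +1 → t=16, phase=(6,2,2,6) → FL=W FR=S RL=S RR=W
cmd 6: advance +1 → t=17, phase=(7,3,3,7) → FL=W FR=W RL=W RR=W
cmd 7: advance +3 → t=20, phase=(2,6,6,2) → FL=S FR=W RL=W RR=S

after cmd 1 (t=4): FL=S FR=W RL=W RR=S
after cmd 2 (t=7): FL=W FR=S RL=S RR=W
after cmd 3 (t=8): FL=W FR=S RL=S RR=W
after cmd 4 (t=15): FL=W FR=S RL=S RR=W
after cmd 5 (t=16): FL=W FR=S RL=S RR=W
after cmd 6 (t=17): FL=W FR=W RL=W RR=W
after cmd 7 (t=20): FL=S FR=W RL=W RR=S


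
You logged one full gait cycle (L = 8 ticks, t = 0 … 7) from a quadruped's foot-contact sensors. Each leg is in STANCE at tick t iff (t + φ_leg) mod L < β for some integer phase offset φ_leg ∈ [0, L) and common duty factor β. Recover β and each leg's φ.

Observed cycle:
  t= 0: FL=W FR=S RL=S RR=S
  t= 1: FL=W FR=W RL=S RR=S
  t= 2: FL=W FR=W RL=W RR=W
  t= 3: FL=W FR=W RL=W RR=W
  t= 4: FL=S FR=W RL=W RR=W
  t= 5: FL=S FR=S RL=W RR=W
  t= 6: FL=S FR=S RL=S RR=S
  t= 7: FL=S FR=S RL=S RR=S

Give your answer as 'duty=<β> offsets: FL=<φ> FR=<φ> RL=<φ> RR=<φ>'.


duty β = stance ticks per leg = 4
FL: stance ticks = 4; W→S at t=4 → φ=4
FR: stance ticks = 4; W→S at t=5 → φ=3
RL: stance ticks = 4; W→S at t=6 → φ=2
RR: stance ticks = 4; W→S at t=6 → φ=2

duty=4 offsets: FL=4 FR=3 RL=2 RR=2


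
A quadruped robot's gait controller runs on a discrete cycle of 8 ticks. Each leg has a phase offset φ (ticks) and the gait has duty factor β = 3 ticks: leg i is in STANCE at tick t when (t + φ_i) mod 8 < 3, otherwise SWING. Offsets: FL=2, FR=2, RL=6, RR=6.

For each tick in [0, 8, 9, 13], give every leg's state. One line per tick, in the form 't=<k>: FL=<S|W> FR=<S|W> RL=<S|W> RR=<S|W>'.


t=0: FL=S FR=S RL=W RR=W
t=8: FL=S FR=S RL=W RR=W
t=9: FL=W FR=W RL=W RR=W
t=13: FL=W FR=W RL=W RR=W

t=0: phase=(2,2,6,6) vs β=3 → FL=S FR=S RL=W RR=W
t=8: phase=(2,2,6,6) vs β=3 → FL=S FR=S RL=W RR=W
t=9: phase=(3,3,7,7) vs β=3 → FL=W FR=W RL=W RR=W
t=13: phase=(7,7,3,3) vs β=3 → FL=W FR=W RL=W RR=W


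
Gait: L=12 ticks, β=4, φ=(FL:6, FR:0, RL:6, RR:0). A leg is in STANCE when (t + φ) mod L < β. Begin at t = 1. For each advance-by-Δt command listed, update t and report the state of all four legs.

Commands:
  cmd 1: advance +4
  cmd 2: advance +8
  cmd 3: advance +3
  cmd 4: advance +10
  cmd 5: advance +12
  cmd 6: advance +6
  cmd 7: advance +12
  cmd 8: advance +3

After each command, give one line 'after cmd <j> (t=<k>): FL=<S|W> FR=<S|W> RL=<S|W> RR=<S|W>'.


after cmd 1 (t=5): FL=W FR=W RL=W RR=W
after cmd 2 (t=13): FL=W FR=S RL=W RR=S
after cmd 3 (t=16): FL=W FR=W RL=W RR=W
after cmd 4 (t=26): FL=W FR=S RL=W RR=S
after cmd 5 (t=38): FL=W FR=S RL=W RR=S
after cmd 6 (t=44): FL=S FR=W RL=S RR=W
after cmd 7 (t=56): FL=S FR=W RL=S RR=W
after cmd 8 (t=59): FL=W FR=W RL=W RR=W

start t=1: FL=W FR=S RL=W RR=S
cmd 1: advance +4 → t=5, phase=(11,5,11,5) → FL=W FR=W RL=W RR=W
cmd 2: advance +8 → t=13, phase=(7,1,7,1) → FL=W FR=S RL=W RR=S
cmd 3: advance +3 → t=16, phase=(10,4,10,4) → FL=W FR=W RL=W RR=W
cmd 4: advance +10 → t=26, phase=(8,2,8,2) → FL=W FR=S RL=W RR=S
cmd 5: advance +12 → t=38, phase=(8,2,8,2) → FL=W FR=S RL=W RR=S
cmd 6: advance +6 → t=44, phase=(2,8,2,8) → FL=S FR=W RL=S RR=W
cmd 7: advance +12 → t=56, phase=(2,8,2,8) → FL=S FR=W RL=S RR=W
cmd 8: advance +3 → t=59, phase=(5,11,5,11) → FL=W FR=W RL=W RR=W


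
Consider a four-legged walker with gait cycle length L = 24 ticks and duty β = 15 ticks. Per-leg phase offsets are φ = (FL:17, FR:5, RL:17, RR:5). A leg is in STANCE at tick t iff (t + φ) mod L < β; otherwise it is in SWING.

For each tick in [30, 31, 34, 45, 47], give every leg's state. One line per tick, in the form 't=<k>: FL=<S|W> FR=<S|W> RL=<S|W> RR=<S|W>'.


t=30: phase=(23,11,23,11) vs β=15 → FL=W FR=S RL=W RR=S
t=31: phase=(0,12,0,12) vs β=15 → FL=S FR=S RL=S RR=S
t=34: phase=(3,15,3,15) vs β=15 → FL=S FR=W RL=S RR=W
t=45: phase=(14,2,14,2) vs β=15 → FL=S FR=S RL=S RR=S
t=47: phase=(16,4,16,4) vs β=15 → FL=W FR=S RL=W RR=S

t=30: FL=W FR=S RL=W RR=S
t=31: FL=S FR=S RL=S RR=S
t=34: FL=S FR=W RL=S RR=W
t=45: FL=S FR=S RL=S RR=S
t=47: FL=W FR=S RL=W RR=S


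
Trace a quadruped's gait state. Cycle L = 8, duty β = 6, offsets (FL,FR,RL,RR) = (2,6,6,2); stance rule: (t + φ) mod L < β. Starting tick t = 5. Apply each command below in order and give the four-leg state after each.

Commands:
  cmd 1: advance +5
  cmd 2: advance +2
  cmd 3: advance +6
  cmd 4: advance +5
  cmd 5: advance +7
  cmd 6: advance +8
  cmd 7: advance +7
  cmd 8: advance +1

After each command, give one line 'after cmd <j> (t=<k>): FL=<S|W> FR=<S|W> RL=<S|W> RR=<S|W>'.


after cmd 1 (t=10): FL=S FR=S RL=S RR=S
after cmd 2 (t=12): FL=W FR=S RL=S RR=W
after cmd 3 (t=18): FL=S FR=S RL=S RR=S
after cmd 4 (t=23): FL=S FR=S RL=S RR=S
after cmd 5 (t=30): FL=S FR=S RL=S RR=S
after cmd 6 (t=38): FL=S FR=S RL=S RR=S
after cmd 7 (t=45): FL=W FR=S RL=S RR=W
after cmd 8 (t=46): FL=S FR=S RL=S RR=S

start t=5: FL=W FR=S RL=S RR=W
cmd 1: advance +5 → t=10, phase=(4,0,0,4) → FL=S FR=S RL=S RR=S
cmd 2: advance +2 → t=12, phase=(6,2,2,6) → FL=W FR=S RL=S RR=W
cmd 3: advance +6 → t=18, phase=(4,0,0,4) → FL=S FR=S RL=S RR=S
cmd 4: advance +5 → t=23, phase=(1,5,5,1) → FL=S FR=S RL=S RR=S
cmd 5: advance +7 → t=30, phase=(0,4,4,0) → FL=S FR=S RL=S RR=S
cmd 6: advance +8 → t=38, phase=(0,4,4,0) → FL=S FR=S RL=S RR=S
cmd 7: advance +7 → t=45, phase=(7,3,3,7) → FL=W FR=S RL=S RR=W
cmd 8: advance +1 → t=46, phase=(0,4,4,0) → FL=S FR=S RL=S RR=S


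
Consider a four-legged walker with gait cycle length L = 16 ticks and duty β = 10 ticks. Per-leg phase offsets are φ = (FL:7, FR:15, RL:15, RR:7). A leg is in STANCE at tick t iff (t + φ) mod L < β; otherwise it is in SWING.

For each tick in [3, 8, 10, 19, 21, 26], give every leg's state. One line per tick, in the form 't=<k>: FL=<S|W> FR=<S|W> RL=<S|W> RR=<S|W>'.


t=3: phase=(10,2,2,10) vs β=10 → FL=W FR=S RL=S RR=W
t=8: phase=(15,7,7,15) vs β=10 → FL=W FR=S RL=S RR=W
t=10: phase=(1,9,9,1) vs β=10 → FL=S FR=S RL=S RR=S
t=19: phase=(10,2,2,10) vs β=10 → FL=W FR=S RL=S RR=W
t=21: phase=(12,4,4,12) vs β=10 → FL=W FR=S RL=S RR=W
t=26: phase=(1,9,9,1) vs β=10 → FL=S FR=S RL=S RR=S

t=3: FL=W FR=S RL=S RR=W
t=8: FL=W FR=S RL=S RR=W
t=10: FL=S FR=S RL=S RR=S
t=19: FL=W FR=S RL=S RR=W
t=21: FL=W FR=S RL=S RR=W
t=26: FL=S FR=S RL=S RR=S


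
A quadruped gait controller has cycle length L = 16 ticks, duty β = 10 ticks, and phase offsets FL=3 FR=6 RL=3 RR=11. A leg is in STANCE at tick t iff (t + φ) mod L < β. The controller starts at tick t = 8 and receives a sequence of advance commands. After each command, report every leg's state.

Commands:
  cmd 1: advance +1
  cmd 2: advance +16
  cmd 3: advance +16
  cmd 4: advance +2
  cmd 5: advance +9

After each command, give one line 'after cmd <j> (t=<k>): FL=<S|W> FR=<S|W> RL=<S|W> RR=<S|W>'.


after cmd 1 (t=9): FL=W FR=W RL=W RR=S
after cmd 2 (t=25): FL=W FR=W RL=W RR=S
after cmd 3 (t=41): FL=W FR=W RL=W RR=S
after cmd 4 (t=43): FL=W FR=S RL=W RR=S
after cmd 5 (t=52): FL=S FR=W RL=S RR=W

start t=8: FL=W FR=W RL=W RR=S
cmd 1: advance +1 → t=9, phase=(12,15,12,4) → FL=W FR=W RL=W RR=S
cmd 2: advance +16 → t=25, phase=(12,15,12,4) → FL=W FR=W RL=W RR=S
cmd 3: advance +16 → t=41, phase=(12,15,12,4) → FL=W FR=W RL=W RR=S
cmd 4: advance +2 → t=43, phase=(14,1,14,6) → FL=W FR=S RL=W RR=S
cmd 5: advance +9 → t=52, phase=(7,10,7,15) → FL=S FR=W RL=S RR=W


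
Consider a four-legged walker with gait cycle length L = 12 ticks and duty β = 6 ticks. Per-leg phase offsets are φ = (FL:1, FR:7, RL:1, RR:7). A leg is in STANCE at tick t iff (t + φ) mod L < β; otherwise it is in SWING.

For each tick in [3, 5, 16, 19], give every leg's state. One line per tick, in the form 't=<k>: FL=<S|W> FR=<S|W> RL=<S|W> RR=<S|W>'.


t=3: FL=S FR=W RL=S RR=W
t=5: FL=W FR=S RL=W RR=S
t=16: FL=S FR=W RL=S RR=W
t=19: FL=W FR=S RL=W RR=S

t=3: phase=(4,10,4,10) vs β=6 → FL=S FR=W RL=S RR=W
t=5: phase=(6,0,6,0) vs β=6 → FL=W FR=S RL=W RR=S
t=16: phase=(5,11,5,11) vs β=6 → FL=S FR=W RL=S RR=W
t=19: phase=(8,2,8,2) vs β=6 → FL=W FR=S RL=W RR=S


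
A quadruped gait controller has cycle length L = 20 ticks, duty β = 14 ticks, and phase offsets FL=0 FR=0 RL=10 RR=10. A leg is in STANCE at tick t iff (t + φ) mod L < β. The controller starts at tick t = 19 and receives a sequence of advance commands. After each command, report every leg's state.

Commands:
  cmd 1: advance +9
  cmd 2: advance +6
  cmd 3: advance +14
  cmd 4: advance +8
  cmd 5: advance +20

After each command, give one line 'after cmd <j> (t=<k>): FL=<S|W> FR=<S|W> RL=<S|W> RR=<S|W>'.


after cmd 1 (t=28): FL=S FR=S RL=W RR=W
after cmd 2 (t=34): FL=W FR=W RL=S RR=S
after cmd 3 (t=48): FL=S FR=S RL=W RR=W
after cmd 4 (t=56): FL=W FR=W RL=S RR=S
after cmd 5 (t=76): FL=W FR=W RL=S RR=S

start t=19: FL=W FR=W RL=S RR=S
cmd 1: advance +9 → t=28, phase=(8,8,18,18) → FL=S FR=S RL=W RR=W
cmd 2: advance +6 → t=34, phase=(14,14,4,4) → FL=W FR=W RL=S RR=S
cmd 3: advance +14 → t=48, phase=(8,8,18,18) → FL=S FR=S RL=W RR=W
cmd 4: advance +8 → t=56, phase=(16,16,6,6) → FL=W FR=W RL=S RR=S
cmd 5: advance +20 → t=76, phase=(16,16,6,6) → FL=W FR=W RL=S RR=S
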